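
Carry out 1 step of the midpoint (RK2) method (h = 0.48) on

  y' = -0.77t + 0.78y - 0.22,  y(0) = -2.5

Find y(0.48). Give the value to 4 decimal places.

Midpoint: k1 = f(t_n, y_n); k2 = f(t_n + h/2, y_n + (h/2)·k1); y_{n+1} = y_n + h·k2.
t=0.000000, y=-2.500000:
  k1 = f(0.000000, -2.500000) = -2.170000
  k2 = f(0.240000, -3.020800) = -2.761024
  y ← -2.500000 + 0.48·(-2.761024) = -3.825292
y(0.48) ≈ -3.8253

-3.8253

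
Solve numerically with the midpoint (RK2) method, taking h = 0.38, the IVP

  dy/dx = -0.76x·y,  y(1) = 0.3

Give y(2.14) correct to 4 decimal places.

0.0782

Midpoint: k1 = f(x_n, y_n); k2 = f(x_n + h/2, y_n + (h/2)·k1); y_{n+1} = y_n + h·k2.
x=1.000000, y=0.300000:
  k1 = f(1.000000, 0.300000) = -0.228000
  k2 = f(1.190000, 0.256680) = -0.232141
  y ← 0.300000 + 0.38·(-0.232141) = 0.211786
x=1.380000, y=0.211786:
  k1 = f(1.380000, 0.211786) = -0.222121
  k2 = f(1.570000, 0.169583) = -0.202347
  y ← 0.211786 + 0.38·(-0.202347) = 0.134895
x=1.760000, y=0.134895:
  k1 = f(1.760000, 0.134895) = -0.180435
  k2 = f(1.950000, 0.100612) = -0.149107
  y ← 0.134895 + 0.38·(-0.149107) = 0.078234
y(2.14) ≈ 0.0782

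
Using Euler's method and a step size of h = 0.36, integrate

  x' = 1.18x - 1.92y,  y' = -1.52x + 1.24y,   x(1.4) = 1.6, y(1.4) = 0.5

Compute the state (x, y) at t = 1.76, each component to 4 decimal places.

1.9341, -0.1523

Euler on (x,y): x_{n+1} = x_n + h·x', y_{n+1} = y_n + h·y'.
1.400000: (1.600000, 0.500000); f=(0.928000, -1.812000) → (1.934080, -0.152320)
(x(1.76), y(1.76)) ≈ (1.9341, -0.1523)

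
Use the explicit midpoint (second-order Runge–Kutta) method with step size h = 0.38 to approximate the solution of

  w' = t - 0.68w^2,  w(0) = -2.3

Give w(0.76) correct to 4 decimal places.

-17.3534

Midpoint: k1 = f(t_n, w_n); k2 = f(t_n + h/2, w_n + (h/2)·k1); w_{n+1} = w_n + h·k2.
t=0.000000, w=-2.300000:
  k1 = f(0.000000, -2.300000) = -3.597200
  k2 = f(0.190000, -2.983468) = -5.862735
  w ← -2.300000 + 0.38·(-5.862735) = -4.527839
t=0.380000, w=-4.527839:
  k1 = f(0.380000, -4.527839) = -13.560904
  k2 = f(0.570000, -7.104411) = -33.751408
  w ← -4.527839 + 0.38·(-33.751408) = -17.353374
w(0.76) ≈ -17.3534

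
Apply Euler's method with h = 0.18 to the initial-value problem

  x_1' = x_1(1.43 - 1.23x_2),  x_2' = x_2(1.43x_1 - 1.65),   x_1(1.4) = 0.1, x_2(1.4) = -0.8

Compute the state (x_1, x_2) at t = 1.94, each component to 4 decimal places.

0.2691, -0.3253

Euler on (x_1,x_2): x_1_{n+1} = x_1_n + h·x_1', x_2_{n+1} = x_2_n + h·x_2'.
1.400000: (0.100000, -0.800000); f=(0.241400, 1.205600) → (0.143452, -0.582992)
1.580000: (0.143452, -0.582992); f=(0.308003, 0.842344) → (0.198893, -0.431370)
1.760000: (0.198893, -0.431370); f=(0.389946, 0.589072) → (0.269083, -0.325337)
(x_1(1.94), x_2(1.94)) ≈ (0.2691, -0.3253)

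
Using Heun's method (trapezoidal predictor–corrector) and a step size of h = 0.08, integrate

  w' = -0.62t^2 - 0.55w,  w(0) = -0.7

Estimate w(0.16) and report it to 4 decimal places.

Heun: k1 = f(t_n, w_n); k2 = f(t_n + h, w_n + h·k1); w_{n+1} = w_n + (h/2)·(k1 + k2).
t=0.000000, w=-0.700000:
  k1 = f(0.000000, -0.700000) = 0.385000
  k2 = f(0.080000, -0.669200) = 0.364092
  w ← -0.700000 + (0.08/2)·(0.385000 + 0.364092) = -0.670036
t=0.080000, w=-0.670036:
  k1 = f(0.080000, -0.670036) = 0.364552
  k2 = f(0.160000, -0.640872) = 0.336608
  w ← -0.670036 + (0.08/2)·(0.364552 + 0.336608) = -0.641990
w(0.16) ≈ -0.6420

-0.6420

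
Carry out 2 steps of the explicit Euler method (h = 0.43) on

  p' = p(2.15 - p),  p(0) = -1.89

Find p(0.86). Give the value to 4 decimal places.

Euler: p_{n+1} = p_n + h·f(s_n, p_n).
s=0.000000, p=-1.890000: f=-7.635600 → p ← -1.890000 + 0.43·(-7.635600) = -5.173308
s=0.430000, p=-5.173308: f=-37.885728 → p ← -5.173308 + 0.43·(-37.885728) = -21.464171
p(0.86) ≈ -21.4642

-21.4642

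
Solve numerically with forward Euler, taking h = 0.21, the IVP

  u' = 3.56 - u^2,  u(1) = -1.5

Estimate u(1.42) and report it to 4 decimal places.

Euler: u_{n+1} = u_n + h·f(t_n, u_n).
t=1.000000, u=-1.500000: f=1.310000 → u ← -1.500000 + 0.21·1.310000 = -1.224900
t=1.210000, u=-1.224900: f=2.059620 → u ← -1.224900 + 0.21·2.059620 = -0.792380
u(1.42) ≈ -0.7924

-0.7924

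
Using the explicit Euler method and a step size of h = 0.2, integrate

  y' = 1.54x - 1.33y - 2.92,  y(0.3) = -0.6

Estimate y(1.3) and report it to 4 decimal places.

-1.1094

Euler: y_{n+1} = y_n + h·f(x_n, y_n).
x=0.300000, y=-0.600000: f=-1.660000 → y ← -0.600000 + 0.2·(-1.660000) = -0.932000
x=0.500000, y=-0.932000: f=-0.910440 → y ← -0.932000 + 0.2·(-0.910440) = -1.114088
x=0.700000, y=-1.114088: f=-0.360263 → y ← -1.114088 + 0.2·(-0.360263) = -1.186141
x=0.900000, y=-1.186141: f=0.043567 → y ← -1.186141 + 0.2·0.043567 = -1.177427
x=1.100000, y=-1.177427: f=0.339978 → y ← -1.177427 + 0.2·0.339978 = -1.109432
y(1.3) ≈ -1.1094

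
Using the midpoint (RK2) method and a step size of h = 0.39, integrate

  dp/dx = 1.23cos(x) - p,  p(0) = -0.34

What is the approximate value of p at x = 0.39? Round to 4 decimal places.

0.1438

Midpoint: k1 = f(x_n, p_n); k2 = f(x_n + h/2, p_n + (h/2)·k1); p_{n+1} = p_n + h·k2.
x=0.000000, p=-0.340000:
  k1 = f(0.000000, -0.340000) = 1.570000
  k2 = f(0.195000, -0.033850) = 1.240539
  p ← -0.340000 + 0.39·1.240539 = 0.143810
p(0.39) ≈ 0.1438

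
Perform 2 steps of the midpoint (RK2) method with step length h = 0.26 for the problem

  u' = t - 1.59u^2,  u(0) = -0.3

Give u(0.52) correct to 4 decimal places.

Midpoint: k1 = f(t_n, u_n); k2 = f(t_n + h/2, u_n + (h/2)·k1); u_{n+1} = u_n + h·k2.
t=0.000000, u=-0.300000:
  k1 = f(0.000000, -0.300000) = -0.143100
  k2 = f(0.130000, -0.318603) = -0.031398
  u ← -0.300000 + 0.26·(-0.031398) = -0.308163
t=0.260000, u=-0.308163:
  k1 = f(0.260000, -0.308163) = 0.109006
  k2 = f(0.390000, -0.293993) = 0.252574
  u ← -0.308163 + 0.26·0.252574 = -0.242494
u(0.52) ≈ -0.2425

-0.2425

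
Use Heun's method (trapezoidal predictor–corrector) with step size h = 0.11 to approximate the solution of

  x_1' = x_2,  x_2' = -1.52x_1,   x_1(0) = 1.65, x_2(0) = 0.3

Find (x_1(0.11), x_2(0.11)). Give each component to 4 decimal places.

1.6678, 0.0214

Heun on (x_1,x_2): k1 = f(x_n, state_n); k2 = f(x_n + h, state_n + h·k1); state_{n+1} = state_n + (h/2)·(k1 + k2).
0.000000: (1.650000, 0.300000)
  k1 = (0.300000, -2.508000)
  predictor → (1.683000, 0.024120)
  k2 = (0.024120, -2.558160)
  → (1.667827, 0.021361)
(x_1(0.11), x_2(0.11)) ≈ (1.6678, 0.0214)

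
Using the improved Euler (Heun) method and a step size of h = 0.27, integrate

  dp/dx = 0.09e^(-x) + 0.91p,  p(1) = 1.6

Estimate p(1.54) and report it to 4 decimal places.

Heun: k1 = f(x_n, p_n); k2 = f(x_n + h, p_n + h·k1); p_{n+1} = p_n + (h/2)·(k1 + k2).
x=1.000000, p=1.600000:
  k1 = f(1.000000, 1.600000) = 1.489109
  k2 = f(1.270000, 2.002059) = 1.847149
  p ← 1.600000 + (0.27/2)·(1.489109 + 1.847149) = 2.050395
x=1.270000, p=2.050395:
  k1 = f(1.270000, 2.050395) = 1.891134
  k2 = f(1.540000, 2.561001) = 2.349805
  p ← 2.050395 + (0.27/2)·(1.891134 + 2.349805) = 2.622922
p(1.54) ≈ 2.6229

2.6229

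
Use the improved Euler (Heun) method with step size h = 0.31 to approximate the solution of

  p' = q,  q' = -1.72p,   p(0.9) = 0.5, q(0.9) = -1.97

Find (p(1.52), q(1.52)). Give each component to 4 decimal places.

Heun on (p,q): k1 = f(x_n, state_n); k2 = f(x_n + h, state_n + h·k1); state_{n+1} = state_n + (h/2)·(k1 + k2).
0.900000: (0.500000, -1.970000)
  k1 = (-1.970000, -0.860000)
  predictor → (-0.110700, -2.236600)
  k2 = (-2.236600, 0.190404)
  → (-0.152023, -2.073787)
1.210000: (-0.152023, -2.073787)
  k1 = (-2.073787, 0.261480)
  predictor → (-0.794897, -1.992729)
  k2 = (-1.992729, 1.367223)
  → (-0.782333, -1.821338)
(p(1.52), q(1.52)) ≈ (-0.7823, -1.8213)

-0.7823, -1.8213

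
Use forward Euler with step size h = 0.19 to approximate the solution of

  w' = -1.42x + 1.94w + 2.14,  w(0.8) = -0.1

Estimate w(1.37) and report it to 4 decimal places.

0.3801

Euler: w_{n+1} = w_n + h·f(x_n, w_n).
x=0.800000, w=-0.100000: f=0.810000 → w ← -0.100000 + 0.19·0.810000 = 0.053900
x=0.990000, w=0.053900: f=0.838766 → w ← 0.053900 + 0.19·0.838766 = 0.213266
x=1.180000, w=0.213266: f=0.878135 → w ← 0.213266 + 0.19·0.878135 = 0.380111
w(1.37) ≈ 0.3801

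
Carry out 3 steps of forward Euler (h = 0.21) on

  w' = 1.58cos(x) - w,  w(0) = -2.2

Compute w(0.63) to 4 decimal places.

Euler: w_{n+1} = w_n + h·f(x_n, w_n).
x=0.000000, w=-2.200000: f=3.780000 → w ← -2.200000 + 0.21·3.780000 = -1.406200
x=0.210000, w=-1.406200: f=2.951489 → w ← -1.406200 + 0.21·2.951489 = -0.786387
x=0.420000, w=-0.786387: f=2.229068 → w ← -0.786387 + 0.21·2.229068 = -0.318283
w(0.63) ≈ -0.3183

-0.3183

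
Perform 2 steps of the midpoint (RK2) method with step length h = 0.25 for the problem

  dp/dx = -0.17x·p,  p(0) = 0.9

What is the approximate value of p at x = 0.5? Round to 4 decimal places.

Midpoint: k1 = f(x_n, p_n); k2 = f(x_n + h/2, p_n + (h/2)·k1); p_{n+1} = p_n + h·k2.
x=0.000000, p=0.900000:
  k1 = f(0.000000, 0.900000) = 0.000000
  k2 = f(0.125000, 0.900000) = -0.019125
  p ← 0.900000 + 0.25·(-0.019125) = 0.895219
x=0.250000, p=0.895219:
  k1 = f(0.250000, 0.895219) = -0.038047
  k2 = f(0.375000, 0.890463) = -0.056767
  p ← 0.895219 + 0.25·(-0.056767) = 0.881027
p(0.5) ≈ 0.8810

0.8810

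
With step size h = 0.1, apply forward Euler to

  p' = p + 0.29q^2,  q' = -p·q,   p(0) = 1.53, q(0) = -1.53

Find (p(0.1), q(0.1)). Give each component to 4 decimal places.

Euler on (p,q): p_{n+1} = p_n + h·p', q_{n+1} = q_n + h·q'.
0.000000: (1.530000, -1.530000); f=(2.208861, 2.340900) → (1.750886, -1.295910)
(p(0.1), q(0.1)) ≈ (1.7509, -1.2959)

1.7509, -1.2959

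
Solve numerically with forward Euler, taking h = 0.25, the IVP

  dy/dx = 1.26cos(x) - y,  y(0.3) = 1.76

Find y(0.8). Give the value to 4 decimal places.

1.4842

Euler: y_{n+1} = y_n + h·f(x_n, y_n).
x=0.300000, y=1.760000: f=-0.556276 → y ← 1.760000 + 0.25·(-0.556276) = 1.620931
x=0.550000, y=1.620931: f=-0.546750 → y ← 1.620931 + 0.25·(-0.546750) = 1.484243
y(0.8) ≈ 1.4842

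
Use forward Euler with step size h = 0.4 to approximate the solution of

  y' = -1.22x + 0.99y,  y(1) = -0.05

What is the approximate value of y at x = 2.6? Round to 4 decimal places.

Euler: y_{n+1} = y_n + h·f(x_n, y_n).
x=1.000000, y=-0.050000: f=-1.269500 → y ← -0.050000 + 0.4·(-1.269500) = -0.557800
x=1.400000, y=-0.557800: f=-2.260222 → y ← -0.557800 + 0.4·(-2.260222) = -1.461889
x=1.800000, y=-1.461889: f=-3.643270 → y ← -1.461889 + 0.4·(-3.643270) = -2.919197
x=2.200000, y=-2.919197: f=-5.574005 → y ← -2.919197 + 0.4·(-5.574005) = -5.148799
y(2.6) ≈ -5.1488

-5.1488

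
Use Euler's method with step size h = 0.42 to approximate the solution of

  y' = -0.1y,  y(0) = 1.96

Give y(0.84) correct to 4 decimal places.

Euler: y_{n+1} = y_n + h·f(x_n, y_n).
x=0.000000, y=1.960000: f=-0.196000 → y ← 1.960000 + 0.42·(-0.196000) = 1.877680
x=0.420000, y=1.877680: f=-0.187768 → y ← 1.877680 + 0.42·(-0.187768) = 1.798817
y(0.84) ≈ 1.7988

1.7988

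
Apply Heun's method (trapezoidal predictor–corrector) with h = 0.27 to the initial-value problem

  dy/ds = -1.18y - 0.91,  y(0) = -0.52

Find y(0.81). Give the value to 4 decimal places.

Heun: k1 = f(s_n, y_n); k2 = f(s_n + h, y_n + h·k1); y_{n+1} = y_n + (h/2)·(k1 + k2).
s=0.000000, y=-0.520000:
  k1 = f(0.000000, -0.520000) = -0.296400
  k2 = f(0.270000, -0.600028) = -0.201967
  y ← -0.520000 + (0.27/2)·(-0.296400 + (-0.201967)) = -0.587280
s=0.270000, y=-0.587280:
  k1 = f(0.270000, -0.587280) = -0.217010
  k2 = f(0.540000, -0.645872) = -0.147871
  y ← -0.587280 + (0.27/2)·(-0.217010 + (-0.147871)) = -0.636538
s=0.540000, y=-0.636538:
  k1 = f(0.540000, -0.636538) = -0.158885
  k2 = f(0.810000, -0.679437) = -0.108264
  y ← -0.636538 + (0.27/2)·(-0.158885 + (-0.108264)) = -0.672604
y(0.81) ≈ -0.6726

-0.6726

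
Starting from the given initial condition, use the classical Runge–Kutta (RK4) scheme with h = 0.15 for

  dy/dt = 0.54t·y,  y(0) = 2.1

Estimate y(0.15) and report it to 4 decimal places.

2.1128

RK4: k1 = f(t_n, y_n); k2 = f(t_n + h/2, y_n + (h/2)·k1); k3 = f(t_n + h/2, y_n + (h/2)·k2); k4 = f(t_n + h, y_n + h·k3); y_{n+1} = y_n + (h/6)·(k1 + 2k2 + 2k3 + k4).
t=0.000000, y=2.100000:
  k1 = f(0.000000, 2.100000) = 0.000000
  k2 = f(0.075000, 2.100000) = 0.085050
  k3 = f(0.075000, 2.106379) = 0.085308
  k4 = f(0.150000, 2.112796) = 0.171136
  y ← 2.100000 + (0.15/6)·(k1 + 2k2 + 2k3 + k4) = 2.112796
y(0.15) ≈ 2.1128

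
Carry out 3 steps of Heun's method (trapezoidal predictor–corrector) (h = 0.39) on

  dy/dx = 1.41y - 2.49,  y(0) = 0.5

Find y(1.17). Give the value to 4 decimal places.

Heun: k1 = f(x_n, y_n); k2 = f(x_n + h, y_n + h·k1); y_{n+1} = y_n + (h/2)·(k1 + k2).
x=0.000000, y=0.500000:
  k1 = f(0.000000, 0.500000) = -1.785000
  k2 = f(0.390000, -0.196150) = -2.766572
  y ← 0.500000 + (0.39/2)·(-1.785000 + (-2.766572)) = -0.387556
x=0.390000, y=-0.387556:
  k1 = f(0.390000, -0.387556) = -3.036455
  k2 = f(0.780000, -1.571774) = -4.706201
  y ← -0.387556 + (0.39/2)·(-3.036455 + (-4.706201)) = -1.897374
x=0.780000, y=-1.897374:
  k1 = f(0.780000, -1.897374) = -5.165298
  k2 = f(1.170000, -3.911840) = -8.005695
  y ← -1.897374 + (0.39/2)·(-5.165298 + (-8.005695)) = -4.465718
y(1.17) ≈ -4.4657

-4.4657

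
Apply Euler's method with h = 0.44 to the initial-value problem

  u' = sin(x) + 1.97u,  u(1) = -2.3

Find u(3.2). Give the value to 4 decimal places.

Euler: u_{n+1} = u_n + h·f(x_n, u_n).
x=1.000000, u=-2.300000: f=-3.689529 → u ← -2.300000 + 0.44·(-3.689529) = -3.923393
x=1.440000, u=-3.923393: f=-6.737625 → u ← -3.923393 + 0.44·(-6.737625) = -6.887948
x=1.880000, u=-6.887948: f=-12.616681 → u ← -6.887948 + 0.44·(-12.616681) = -12.439288
x=2.320000, u=-12.439288: f=-23.773165 → u ← -12.439288 + 0.44·(-23.773165) = -22.899480
x=2.760000, u=-22.899480: f=-44.739577 → u ← -22.899480 + 0.44·(-44.739577) = -42.584894
u(3.2) ≈ -42.5849

-42.5849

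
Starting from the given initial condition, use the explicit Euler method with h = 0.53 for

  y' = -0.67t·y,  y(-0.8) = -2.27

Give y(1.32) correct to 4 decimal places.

-2.0860

Euler: y_{n+1} = y_n + h·f(t_n, y_n).
t=-0.800000, y=-2.270000: f=-1.216720 → y ← -2.270000 + 0.53·(-1.216720) = -2.914862
t=-0.270000, y=-2.914862: f=-0.527298 → y ← -2.914862 + 0.53·(-0.527298) = -3.194330
t=0.260000, y=-3.194330: f=0.556452 → y ← -3.194330 + 0.53·0.556452 = -2.899410
t=0.790000, y=-2.899410: f=1.534658 → y ← -2.899410 + 0.53·1.534658 = -2.086041
y(1.32) ≈ -2.0860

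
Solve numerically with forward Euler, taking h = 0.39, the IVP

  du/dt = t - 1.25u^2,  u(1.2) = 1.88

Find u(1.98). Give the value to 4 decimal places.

1.0547

Euler: u_{n+1} = u_n + h·f(t_n, u_n).
t=1.200000, u=1.880000: f=-3.218000 → u ← 1.880000 + 0.39·(-3.218000) = 0.624980
t=1.590000, u=0.624980: f=1.101750 → u ← 0.624980 + 0.39·1.101750 = 1.054662
u(1.98) ≈ 1.0547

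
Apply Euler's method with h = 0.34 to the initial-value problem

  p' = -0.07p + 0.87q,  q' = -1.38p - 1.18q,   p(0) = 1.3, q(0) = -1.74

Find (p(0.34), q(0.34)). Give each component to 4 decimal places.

Euler on (p,q): p_{n+1} = p_n + h·p', q_{n+1} = q_n + h·q'.
0.000000: (1.300000, -1.740000); f=(-1.604800, 0.259200) → (0.754368, -1.651872)
(p(0.34), q(0.34)) ≈ (0.7544, -1.6519)

0.7544, -1.6519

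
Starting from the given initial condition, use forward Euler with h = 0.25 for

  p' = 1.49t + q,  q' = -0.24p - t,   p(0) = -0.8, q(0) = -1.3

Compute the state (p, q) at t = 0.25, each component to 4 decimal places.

Euler on (p,q): p_{n+1} = p_n + h·p', q_{n+1} = q_n + h·q'.
0.000000: (-0.800000, -1.300000); f=(-1.300000, 0.192000) → (-1.125000, -1.252000)
(p(0.25), q(0.25)) ≈ (-1.1250, -1.2520)

-1.1250, -1.2520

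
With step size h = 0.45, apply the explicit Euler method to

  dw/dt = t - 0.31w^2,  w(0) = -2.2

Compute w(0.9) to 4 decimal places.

-3.8259

Euler: w_{n+1} = w_n + h·f(t_n, w_n).
t=0.000000, w=-2.200000: f=-1.500400 → w ← -2.200000 + 0.45·(-1.500400) = -2.875180
t=0.450000, w=-2.875180: f=-2.112665 → w ← -2.875180 + 0.45·(-2.112665) = -3.825879
w(0.9) ≈ -3.8259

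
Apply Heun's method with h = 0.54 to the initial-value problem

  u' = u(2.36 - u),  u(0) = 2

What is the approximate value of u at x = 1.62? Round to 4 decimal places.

Heun: k1 = f(x_n, u_n); k2 = f(x_n + h, u_n + h·k1); u_{n+1} = u_n + (h/2)·(k1 + k2).
x=0.000000, u=2.000000:
  k1 = f(0.000000, 2.000000) = 0.720000
  k2 = f(0.540000, 2.388800) = -0.068797
  u ← 2.000000 + (0.54/2)·(0.720000 + (-0.068797)) = 2.175825
x=0.540000, u=2.175825:
  k1 = f(0.540000, 2.175825) = 0.400733
  k2 = f(1.080000, 2.392221) = -0.077079
  u ← 2.175825 + (0.54/2)·(0.400733 + (-0.077079)) = 2.263211
x=1.080000, u=2.263211:
  k1 = f(1.080000, 2.263211) = 0.219053
  k2 = f(1.620000, 2.381500) = -0.051202
  u ← 2.263211 + (0.54/2)·(0.219053 + (-0.051202)) = 2.308531
u(1.62) ≈ 2.3085

2.3085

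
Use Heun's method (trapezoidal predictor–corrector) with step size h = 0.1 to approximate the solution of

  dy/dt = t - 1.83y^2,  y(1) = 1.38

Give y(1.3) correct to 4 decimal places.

1.0083

Heun: k1 = f(t_n, y_n); k2 = f(t_n + h, y_n + h·k1); y_{n+1} = y_n + (h/2)·(k1 + k2).
t=1.000000, y=1.380000:
  k1 = f(1.000000, 1.380000) = -2.485052
  k2 = f(1.100000, 1.131495) = -1.242913
  y ← 1.380000 + (0.1/2)·(-2.485052 + (-1.242913)) = 1.193602
t=1.100000, y=1.193602:
  k1 = f(1.100000, 1.193602) = -1.507174
  k2 = f(1.200000, 1.042884) = -0.790322
  y ← 1.193602 + (0.1/2)·(-1.507174 + (-0.790322)) = 1.078727
t=1.200000, y=1.078727:
  k1 = f(1.200000, 1.078727) = -0.929483
  k2 = f(1.300000, 0.985779) = -0.478320
  y ← 1.078727 + (0.1/2)·(-0.929483 + (-0.478320)) = 1.008337
y(1.3) ≈ 1.0083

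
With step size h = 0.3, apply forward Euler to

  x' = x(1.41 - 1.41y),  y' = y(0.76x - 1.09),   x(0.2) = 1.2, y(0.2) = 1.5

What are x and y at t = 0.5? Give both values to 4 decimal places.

Euler on (x,y): x_{n+1} = x_n + h·x', y_{n+1} = y_n + h·y'.
0.200000: (1.200000, 1.500000); f=(-0.846000, -0.267000) → (0.946200, 1.419900)
(x(0.5), y(0.5)) ≈ (0.9462, 1.4199)

0.9462, 1.4199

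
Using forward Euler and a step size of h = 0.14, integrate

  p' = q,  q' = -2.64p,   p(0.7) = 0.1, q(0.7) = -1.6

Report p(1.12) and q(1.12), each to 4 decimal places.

Euler on (p,q): p_{n+1} = p_n + h·p', q_{n+1} = q_n + h·q'.
0.700000: (0.100000, -1.600000); f=(-1.600000, -0.264000) → (-0.124000, -1.636960)
0.840000: (-0.124000, -1.636960); f=(-1.636960, 0.327360) → (-0.353174, -1.591130)
0.980000: (-0.353174, -1.591130); f=(-1.591130, 0.932380) → (-0.575933, -1.460596)
(p(1.12), q(1.12)) ≈ (-0.5759, -1.4606)

-0.5759, -1.4606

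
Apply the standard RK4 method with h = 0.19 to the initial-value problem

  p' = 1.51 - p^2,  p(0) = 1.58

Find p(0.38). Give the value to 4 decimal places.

1.3559

RK4: k1 = f(x_n, p_n); k2 = f(x_n + h/2, p_n + (h/2)·k1); k3 = f(x_n + h/2, p_n + (h/2)·k2); k4 = f(x_n + h, p_n + h·k3); p_{n+1} = p_n + (h/6)·(k1 + 2k2 + 2k3 + k4).
x=0.000000, p=1.580000:
  k1 = f(0.000000, 1.580000) = -0.986400
  k2 = f(0.095000, 1.486292) = -0.699064
  k3 = f(0.095000, 1.513589) = -0.780951
  k4 = f(0.190000, 1.431619) = -0.539534
  p ← 1.580000 + (0.19/6)·(k1 + 2k2 + 2k3 + k4) = 1.437944
x=0.190000, p=1.437944:
  k1 = f(0.190000, 1.437944) = -0.557684
  k2 = f(0.285000, 1.384964) = -0.408127
  k3 = f(0.285000, 1.399172) = -0.447684
  k4 = f(0.380000, 1.352885) = -0.320297
  p ← 1.437944 + (0.19/6)·(k1 + 2k2 + 2k3 + k4) = 1.355940
p(0.38) ≈ 1.3559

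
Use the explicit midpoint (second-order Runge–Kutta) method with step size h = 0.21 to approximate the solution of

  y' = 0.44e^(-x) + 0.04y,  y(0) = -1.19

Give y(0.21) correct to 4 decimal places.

-1.1165

Midpoint: k1 = f(x_n, y_n); k2 = f(x_n + h/2, y_n + (h/2)·k1); y_{n+1} = y_n + h·k2.
x=0.000000, y=-1.190000:
  k1 = f(0.000000, -1.190000) = 0.392400
  k2 = f(0.105000, -1.148798) = 0.350191
  y ← -1.190000 + 0.21·0.350191 = -1.116460
y(0.21) ≈ -1.1165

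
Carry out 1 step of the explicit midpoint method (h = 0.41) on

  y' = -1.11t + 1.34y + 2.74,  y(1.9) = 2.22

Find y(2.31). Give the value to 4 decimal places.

Midpoint: k1 = f(t_n, y_n); k2 = f(t_n + h/2, y_n + (h/2)·k1); y_{n+1} = y_n + h·k2.
t=1.900000, y=2.220000:
  k1 = f(1.900000, 2.220000) = 3.605800
  k2 = f(2.105000, 2.959189) = 4.368763
  y ← 2.220000 + 0.41·4.368763 = 4.011193
y(2.31) ≈ 4.0112

4.0112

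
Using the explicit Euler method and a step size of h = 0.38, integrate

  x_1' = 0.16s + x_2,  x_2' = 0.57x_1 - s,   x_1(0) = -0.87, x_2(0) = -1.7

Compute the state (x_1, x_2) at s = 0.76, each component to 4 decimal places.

-2.2105, -2.3612

Euler on (x_1,x_2): x_1_{n+1} = x_1_n + h·x_1', x_2_{n+1} = x_2_n + h·x_2'.
0.000000: (-0.870000, -1.700000); f=(-1.700000, -0.495900) → (-1.516000, -1.888442)
0.380000: (-1.516000, -1.888442); f=(-1.827642, -1.244120) → (-2.210504, -2.361208)
(x_1(0.76), x_2(0.76)) ≈ (-2.2105, -2.3612)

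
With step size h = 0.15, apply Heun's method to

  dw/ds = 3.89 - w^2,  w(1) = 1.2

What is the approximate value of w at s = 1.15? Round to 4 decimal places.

Heun: k1 = f(s_n, w_n); k2 = f(s_n + h, w_n + h·k1); w_{n+1} = w_n + (h/2)·(k1 + k2).
s=1.000000, w=1.200000:
  k1 = f(1.000000, 1.200000) = 2.450000
  k2 = f(1.150000, 1.567500) = 1.432944
  w ← 1.200000 + (0.15/2)·(2.450000 + 1.432944) = 1.491221
w(1.15) ≈ 1.4912

1.4912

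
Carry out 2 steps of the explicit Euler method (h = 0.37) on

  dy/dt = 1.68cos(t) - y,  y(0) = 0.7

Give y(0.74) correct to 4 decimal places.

1.2490

Euler: y_{n+1} = y_n + h·f(t_n, y_n).
t=0.000000, y=0.700000: f=0.980000 → y ← 0.700000 + 0.37·0.980000 = 1.062600
t=0.370000, y=1.062600: f=0.503710 → y ← 1.062600 + 0.37·0.503710 = 1.248973
y(0.74) ≈ 1.2490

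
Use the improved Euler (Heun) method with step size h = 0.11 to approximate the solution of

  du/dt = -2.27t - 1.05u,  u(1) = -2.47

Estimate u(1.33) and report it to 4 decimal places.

Heun: k1 = f(t_n, u_n); k2 = f(t_n + h, u_n + h·k1); u_{n+1} = u_n + (h/2)·(k1 + k2).
t=1.000000, u=-2.470000:
  k1 = f(1.000000, -2.470000) = 0.323500
  k2 = f(1.110000, -2.434415) = 0.036436
  u ← -2.470000 + (0.11/2)·(0.323500 + 0.036436) = -2.450204
t=1.110000, u=-2.450204:
  k1 = f(1.110000, -2.450204) = 0.053014
  k2 = f(1.220000, -2.444372) = -0.202809
  u ← -2.450204 + (0.11/2)·(0.053014 + (-0.202809)) = -2.458442
t=1.220000, u=-2.458442:
  k1 = f(1.220000, -2.458442) = -0.188036
  k2 = f(1.330000, -2.479126) = -0.416017
  u ← -2.458442 + (0.11/2)·(-0.188036 + (-0.416017)) = -2.491665
u(1.33) ≈ -2.4917

-2.4917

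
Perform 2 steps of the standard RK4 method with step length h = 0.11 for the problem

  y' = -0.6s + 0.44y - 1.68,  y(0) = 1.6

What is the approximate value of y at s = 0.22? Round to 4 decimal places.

1.3595

RK4: k1 = f(s_n, y_n); k2 = f(s_n + h/2, y_n + (h/2)·k1); k3 = f(s_n + h/2, y_n + (h/2)·k2); k4 = f(s_n + h, y_n + h·k3); y_{n+1} = y_n + (h/6)·(k1 + 2k2 + 2k3 + k4).
s=0.000000, y=1.600000:
  k1 = f(0.000000, 1.600000) = -0.976000
  k2 = f(0.055000, 1.546320) = -1.032619
  k3 = f(0.055000, 1.543206) = -1.033989
  k4 = f(0.110000, 1.486261) = -1.092045
  y ← 1.600000 + (0.11/6)·(k1 + 2k2 + 2k3 + k4) = 1.486310
s=0.110000, y=1.486310:
  k1 = f(0.110000, 1.486310) = -1.092024
  k2 = f(0.165000, 1.426249) = -1.151450
  k3 = f(0.165000, 1.422980) = -1.152889
  k4 = f(0.220000, 1.359492) = -1.213823
  y ← 1.486310 + (0.11/6)·(k1 + 2k2 + 2k3 + k4) = 1.359544
y(0.22) ≈ 1.3595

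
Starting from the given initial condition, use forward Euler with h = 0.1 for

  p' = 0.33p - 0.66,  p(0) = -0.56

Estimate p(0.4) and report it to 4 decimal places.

Euler: p_{n+1} = p_n + h·f(t_n, p_n).
t=0.000000, p=-0.560000: f=-0.844800 → p ← -0.560000 + 0.1·(-0.844800) = -0.644480
t=0.100000, p=-0.644480: f=-0.872678 → p ← -0.644480 + 0.1·(-0.872678) = -0.731748
t=0.200000, p=-0.731748: f=-0.901477 → p ← -0.731748 + 0.1·(-0.901477) = -0.821896
t=0.300000, p=-0.821896: f=-0.931226 → p ← -0.821896 + 0.1·(-0.931226) = -0.915018
p(0.4) ≈ -0.9150

-0.9150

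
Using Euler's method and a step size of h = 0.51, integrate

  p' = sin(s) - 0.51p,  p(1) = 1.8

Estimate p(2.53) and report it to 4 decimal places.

1.8001

Euler: p_{n+1} = p_n + h·f(s_n, p_n).
s=1.000000, p=1.800000: f=-0.076529 → p ← 1.800000 + 0.51·(-0.076529) = 1.760970
s=1.510000, p=1.760970: f=0.100058 → p ← 1.760970 + 0.51·0.100058 = 1.812000
s=2.020000, p=1.812000: f=-0.023327 → p ← 1.812000 + 0.51·(-0.023327) = 1.800103
p(2.53) ≈ 1.8001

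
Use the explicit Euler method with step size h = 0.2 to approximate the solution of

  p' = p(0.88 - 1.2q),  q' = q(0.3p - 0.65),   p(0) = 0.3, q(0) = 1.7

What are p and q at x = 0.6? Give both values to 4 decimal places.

Euler on (p,q): p_{n+1} = p_n + h·p', q_{n+1} = q_n + h·q'.
0.000000: (0.300000, 1.700000); f=(-0.348000, -0.952000) → (0.230400, 1.509600)
0.200000: (0.230400, 1.509600); f=(-0.214622, -0.876896) → (0.187476, 1.334221)
0.400000: (0.187476, 1.334221); f=(-0.135182, -0.792203) → (0.160439, 1.175780)
(p(0.6), q(0.6)) ≈ (0.1604, 1.1758)

0.1604, 1.1758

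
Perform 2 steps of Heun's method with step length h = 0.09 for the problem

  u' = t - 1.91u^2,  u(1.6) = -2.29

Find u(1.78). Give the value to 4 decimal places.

-6.5608

Heun: k1 = f(t_n, u_n); k2 = f(t_n + h, u_n + h·k1); u_{n+1} = u_n + (h/2)·(k1 + k2).
t=1.600000, u=-2.290000:
  k1 = f(1.600000, -2.290000) = -8.416231
  k2 = f(1.690000, -3.047461) = -16.048203
  u ← -2.290000 + (0.09/2)·(-8.416231 + (-16.048203)) = -3.390900
t=1.690000, u=-3.390900:
  k1 = f(1.690000, -3.390900) = -20.271561
  k2 = f(1.780000, -5.215340) = -50.171564
  u ← -3.390900 + (0.09/2)·(-20.271561 + (-50.171564)) = -6.560840
u(1.78) ≈ -6.5608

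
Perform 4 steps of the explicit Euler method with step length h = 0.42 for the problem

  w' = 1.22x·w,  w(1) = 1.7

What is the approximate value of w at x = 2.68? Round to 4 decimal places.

Euler: w_{n+1} = w_n + h·f(x_n, w_n).
x=1.000000, w=1.700000: f=2.074000 → w ← 1.700000 + 0.42·2.074000 = 2.571080
x=1.420000, w=2.571080: f=4.454139 → w ← 2.571080 + 0.42·4.454139 = 4.441818
x=1.840000, w=4.441818: f=9.970994 → w ← 4.441818 + 0.42·9.970994 = 8.629636
x=2.260000, w=8.629636: f=23.793632 → w ← 8.629636 + 0.42·23.793632 = 18.622961
w(2.68) ≈ 18.6230

18.6230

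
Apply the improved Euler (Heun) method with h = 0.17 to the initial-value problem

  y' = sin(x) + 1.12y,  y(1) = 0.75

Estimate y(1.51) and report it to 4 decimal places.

Heun: k1 = f(x_n, y_n); k2 = f(x_n + h, y_n + h·k1); y_{n+1} = y_n + (h/2)·(k1 + k2).
x=1.000000, y=0.750000:
  k1 = f(1.000000, 0.750000) = 1.681471
  k2 = f(1.170000, 1.035850) = 2.080903
  y ← 0.750000 + (0.17/2)·(1.681471 + 2.080903) = 1.069802
x=1.170000, y=1.069802:
  k1 = f(1.170000, 1.069802) = 2.118929
  k2 = f(1.340000, 1.430020) = 2.575107
  y ← 1.069802 + (0.17/2)·(2.118929 + 2.575107) = 1.468795
x=1.340000, y=1.468795:
  k1 = f(1.340000, 1.468795) = 2.618535
  k2 = f(1.510000, 1.913946) = 3.141772
  y ← 1.468795 + (0.17/2)·(2.618535 + 3.141772) = 1.958421
y(1.51) ≈ 1.9584

1.9584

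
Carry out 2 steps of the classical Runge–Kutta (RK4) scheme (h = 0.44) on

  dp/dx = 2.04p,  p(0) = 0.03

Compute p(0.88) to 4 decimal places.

RK4: k1 = f(x_n, p_n); k2 = f(x_n + h/2, p_n + (h/2)·k1); k3 = f(x_n + h/2, p_n + (h/2)·k2); k4 = f(x_n + h, p_n + h·k3); p_{n+1} = p_n + (h/6)·(k1 + 2k2 + 2k3 + k4).
x=0.000000, p=0.030000:
  k1 = f(0.000000, 0.030000) = 0.061200
  k2 = f(0.220000, 0.043464) = 0.088667
  k3 = f(0.220000, 0.049507) = 0.100994
  k4 = f(0.440000, 0.074437) = 0.151852
  p ← 0.030000 + (0.44/6)·(k1 + 2k2 + 2k3 + k4) = 0.073441
x=0.440000, p=0.073441:
  k1 = f(0.440000, 0.073441) = 0.149819
  k2 = f(0.660000, 0.106401) = 0.217058
  k3 = f(0.660000, 0.121193) = 0.247234
  k4 = f(0.880000, 0.182224) = 0.371736
  p ← 0.073441 + (0.44/6)·(k1 + 2k2 + 2k3 + k4) = 0.179784
p(0.88) ≈ 0.1798

0.1798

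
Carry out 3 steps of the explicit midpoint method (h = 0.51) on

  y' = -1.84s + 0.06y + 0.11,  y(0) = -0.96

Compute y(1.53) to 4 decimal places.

-3.0893

Midpoint: k1 = f(s_n, y_n); k2 = f(s_n + h/2, y_n + (h/2)·k1); y_{n+1} = y_n + h·k2.
s=0.000000, y=-0.960000:
  k1 = f(0.000000, -0.960000) = 0.052400
  k2 = f(0.255000, -0.946638) = -0.415998
  y ← -0.960000 + 0.51·(-0.415998) = -1.172159
s=0.510000, y=-1.172159:
  k1 = f(0.510000, -1.172159) = -0.898730
  k2 = f(0.765000, -1.401335) = -1.381680
  y ← -1.172159 + 0.51·(-1.381680) = -1.876816
s=1.020000, y=-1.876816:
  k1 = f(1.020000, -1.876816) = -1.879409
  k2 = f(1.275000, -2.356065) = -2.377364
  y ← -1.876816 + 0.51·(-2.377364) = -3.089272
y(1.53) ≈ -3.0893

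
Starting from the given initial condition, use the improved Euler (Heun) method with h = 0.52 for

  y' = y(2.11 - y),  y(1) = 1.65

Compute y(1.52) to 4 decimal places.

1.8821

Heun: k1 = f(s_n, y_n); k2 = f(s_n + h, y_n + h·k1); y_{n+1} = y_n + (h/2)·(k1 + k2).
s=1.000000, y=1.650000:
  k1 = f(1.000000, 1.650000) = 0.759000
  k2 = f(1.520000, 2.044680) = 0.133558
  y ← 1.650000 + (0.52/2)·(0.759000 + 0.133558) = 1.882065
y(1.52) ≈ 1.8821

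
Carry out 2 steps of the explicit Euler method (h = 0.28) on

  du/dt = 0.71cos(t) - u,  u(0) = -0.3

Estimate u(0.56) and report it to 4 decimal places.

0.1787

Euler: u_{n+1} = u_n + h·f(t_n, u_n).
t=0.000000, u=-0.300000: f=1.010000 → u ← -0.300000 + 0.28·1.010000 = -0.017200
t=0.280000, u=-0.017200: f=0.699549 → u ← -0.017200 + 0.28·0.699549 = 0.178674
u(0.56) ≈ 0.1787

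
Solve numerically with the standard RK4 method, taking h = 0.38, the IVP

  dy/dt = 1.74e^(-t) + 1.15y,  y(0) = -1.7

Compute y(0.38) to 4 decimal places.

-1.9320

RK4: k1 = f(t_n, y_n); k2 = f(t_n + h/2, y_n + (h/2)·k1); k3 = f(t_n + h/2, y_n + (h/2)·k2); k4 = f(t_n + h, y_n + h·k3); y_{n+1} = y_n + (h/6)·(k1 + 2k2 + 2k3 + k4).
t=0.000000, y=-1.700000:
  k1 = f(0.000000, -1.700000) = -0.215000
  k2 = f(0.190000, -1.740850) = -0.563069
  k3 = f(0.190000, -1.806983) = -0.639122
  k4 = f(0.380000, -1.942866) = -1.044377
  y ← -1.700000 + (0.38/6)·(k1 + 2k2 + 2k3 + k4) = -1.932038
y(0.38) ≈ -1.9320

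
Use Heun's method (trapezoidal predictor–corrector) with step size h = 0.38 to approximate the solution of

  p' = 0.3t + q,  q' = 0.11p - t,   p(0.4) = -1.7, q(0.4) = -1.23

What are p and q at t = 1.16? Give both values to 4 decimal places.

-2.6882, -2.0026

Heun on (p,q): k1 = f(t_n, state_n); k2 = f(t_n + h, state_n + h·k1); state_{n+1} = state_n + (h/2)·(k1 + k2).
0.400000: (-1.700000, -1.230000)
  k1 = (-1.110000, -0.587000)
  predictor → (-2.121800, -1.453060)
  k2 = (-1.219060, -1.013398)
  → (-2.142521, -1.534076)
0.780000: (-2.142521, -1.534076)
  k1 = (-1.300076, -1.015677)
  predictor → (-2.636550, -1.920033)
  k2 = (-1.572033, -1.450021)
  → (-2.688222, -2.002558)
(p(1.16), q(1.16)) ≈ (-2.6882, -2.0026)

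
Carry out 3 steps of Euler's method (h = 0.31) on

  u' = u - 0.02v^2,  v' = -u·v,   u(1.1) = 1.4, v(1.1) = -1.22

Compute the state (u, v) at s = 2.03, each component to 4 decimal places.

3.1271, -0.0779

Euler on (u,v): u_{n+1} = u_n + h·u', v_{n+1} = v_n + h·v'.
1.100000: (1.400000, -1.220000); f=(1.370232, 1.708000) → (1.824772, -0.690520)
1.410000: (1.824772, -0.690520); f=(1.815236, 1.260042) → (2.387495, -0.299907)
1.720000: (2.387495, -0.299907); f=(2.385696, 0.716027) → (3.127061, -0.077939)
(u(2.03), v(2.03)) ≈ (3.1271, -0.0779)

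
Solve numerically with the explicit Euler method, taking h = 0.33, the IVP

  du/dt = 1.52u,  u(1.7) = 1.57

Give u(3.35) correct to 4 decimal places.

11.9859

Euler: u_{n+1} = u_n + h·f(t_n, u_n).
t=1.700000, u=1.570000: f=2.386400 → u ← 1.570000 + 0.33·2.386400 = 2.357512
t=2.030000, u=2.357512: f=3.583418 → u ← 2.357512 + 0.33·3.583418 = 3.540040
t=2.360000, u=3.540040: f=5.380861 → u ← 3.540040 + 0.33·5.380861 = 5.315724
t=2.690000, u=5.315724: f=8.079901 → u ← 5.315724 + 0.33·8.079901 = 7.982091
t=3.020000, u=7.982091: f=12.132779 → u ← 7.982091 + 0.33·12.132779 = 11.985908
u(3.35) ≈ 11.9859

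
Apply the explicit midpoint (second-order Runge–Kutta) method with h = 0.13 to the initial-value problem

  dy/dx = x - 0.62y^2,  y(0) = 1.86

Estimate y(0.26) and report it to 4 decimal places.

1.4662

Midpoint: k1 = f(x_n, y_n); k2 = f(x_n + h/2, y_n + (h/2)·k1); y_{n+1} = y_n + h·k2.
x=0.000000, y=1.860000:
  k1 = f(0.000000, 1.860000) = -2.144952
  k2 = f(0.065000, 1.720578) = -1.770441
  y ← 1.860000 + 0.13·(-1.770441) = 1.629843
x=0.130000, y=1.629843:
  k1 = f(0.130000, 1.629843) = -1.516960
  k2 = f(0.195000, 1.531240) = -1.258712
  y ← 1.629843 + 0.13·(-1.258712) = 1.466210
y(0.26) ≈ 1.4662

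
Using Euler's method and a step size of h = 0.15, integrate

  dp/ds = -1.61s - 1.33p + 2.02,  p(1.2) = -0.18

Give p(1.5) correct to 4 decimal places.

-0.1278

Euler: p_{n+1} = p_n + h·f(s_n, p_n).
s=1.200000, p=-0.180000: f=0.327400 → p ← -0.180000 + 0.15·0.327400 = -0.130890
s=1.350000, p=-0.130890: f=0.020584 → p ← -0.130890 + 0.15·0.020584 = -0.127802
p(1.5) ≈ -0.1278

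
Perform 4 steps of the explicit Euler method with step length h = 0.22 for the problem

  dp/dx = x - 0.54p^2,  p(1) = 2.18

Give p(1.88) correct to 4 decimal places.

Euler: p_{n+1} = p_n + h·f(x_n, p_n).
x=1.000000, p=2.180000: f=-1.566296 → p ← 2.180000 + 0.22·(-1.566296) = 1.835415
x=1.220000, p=1.835415: f=-0.599124 → p ← 1.835415 + 0.22·(-0.599124) = 1.703608
x=1.440000, p=1.703608: f=-0.127231 → p ← 1.703608 + 0.22·(-0.127231) = 1.675617
x=1.660000, p=1.675617: f=0.143846 → p ← 1.675617 + 0.22·0.143846 = 1.707263
p(1.88) ≈ 1.7073

1.7073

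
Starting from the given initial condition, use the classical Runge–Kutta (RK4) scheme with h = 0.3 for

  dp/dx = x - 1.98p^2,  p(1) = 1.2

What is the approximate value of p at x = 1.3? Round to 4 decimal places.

RK4: k1 = f(x_n, p_n); k2 = f(x_n + h/2, p_n + (h/2)·k1); k3 = f(x_n + h/2, p_n + (h/2)·k2); k4 = f(x_n + h, p_n + h·k3); p_{n+1} = p_n + (h/6)·(k1 + 2k2 + 2k3 + k4).
x=1.000000, p=1.200000:
  k1 = f(1.000000, 1.200000) = -1.851200
  k2 = f(1.150000, 0.922320) = -0.534335
  k3 = f(1.150000, 1.119850) = -1.333046
  k4 = f(1.300000, 0.800086) = 0.032527
  p ← 1.200000 + (0.3/6)·(k1 + 2k2 + 2k3 + k4) = 0.922328
p(1.3) ≈ 0.9223

0.9223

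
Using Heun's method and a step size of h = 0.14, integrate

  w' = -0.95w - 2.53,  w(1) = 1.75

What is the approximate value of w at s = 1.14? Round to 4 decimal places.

1.2021

Heun: k1 = f(s_n, w_n); k2 = f(s_n + h, w_n + h·k1); w_{n+1} = w_n + (h/2)·(k1 + k2).
s=1.000000, w=1.750000:
  k1 = f(1.000000, 1.750000) = -4.192500
  k2 = f(1.140000, 1.163050) = -3.634897
  w ← 1.750000 + (0.14/2)·(-4.192500 + (-3.634897)) = 1.202082
w(1.14) ≈ 1.2021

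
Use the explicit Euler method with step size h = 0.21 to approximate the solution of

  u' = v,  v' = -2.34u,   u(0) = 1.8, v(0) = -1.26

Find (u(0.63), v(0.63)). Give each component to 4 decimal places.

0.4763, -3.4322

Euler on (u,v): u_{n+1} = u_n + h·u', v_{n+1} = v_n + h·v'.
0.000000: (1.800000, -1.260000); f=(-1.260000, -4.212000) → (1.535400, -2.144520)
0.210000: (1.535400, -2.144520); f=(-2.144520, -3.592836) → (1.085051, -2.899016)
0.420000: (1.085051, -2.899016); f=(-2.899016, -2.539019) → (0.476258, -3.432210)
(u(0.63), v(0.63)) ≈ (0.4763, -3.4322)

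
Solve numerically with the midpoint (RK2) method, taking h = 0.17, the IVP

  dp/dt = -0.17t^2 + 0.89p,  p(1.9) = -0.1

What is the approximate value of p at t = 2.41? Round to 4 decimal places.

-0.6560

Midpoint: k1 = f(t_n, p_n); k2 = f(t_n + h/2, p_n + (h/2)·k1); p_{n+1} = p_n + h·k2.
t=1.900000, p=-0.100000:
  k1 = f(1.900000, -0.100000) = -0.702700
  k2 = f(1.985000, -0.159730) = -0.811998
  p ← -0.100000 + 0.17·(-0.811998) = -0.238040
t=2.070000, p=-0.238040:
  k1 = f(2.070000, -0.238040) = -0.940288
  k2 = f(2.155000, -0.317964) = -1.072472
  p ← -0.238040 + 0.17·(-1.072472) = -0.420360
t=2.240000, p=-0.420360:
  k1 = f(2.240000, -0.420360) = -1.227112
  k2 = f(2.325000, -0.524664) = -1.385908
  p ← -0.420360 + 0.17·(-1.385908) = -0.655964
p(2.41) ≈ -0.6560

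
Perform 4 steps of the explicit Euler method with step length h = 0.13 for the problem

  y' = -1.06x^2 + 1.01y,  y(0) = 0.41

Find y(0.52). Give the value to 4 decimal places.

0.6371

Euler: y_{n+1} = y_n + h·f(x_n, y_n).
x=0.000000, y=0.410000: f=0.414100 → y ← 0.410000 + 0.13·0.414100 = 0.463833
x=0.130000, y=0.463833: f=0.450557 → y ← 0.463833 + 0.13·0.450557 = 0.522405
x=0.260000, y=0.522405: f=0.455974 → y ← 0.522405 + 0.13·0.455974 = 0.581682
x=0.390000, y=0.581682: f=0.426273 → y ← 0.581682 + 0.13·0.426273 = 0.637097
y(0.52) ≈ 0.6371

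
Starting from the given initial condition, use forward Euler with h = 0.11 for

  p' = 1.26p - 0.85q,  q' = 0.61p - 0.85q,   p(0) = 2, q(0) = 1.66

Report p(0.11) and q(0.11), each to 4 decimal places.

2.1220, 1.6390

Euler on (p,q): p_{n+1} = p_n + h·p', q_{n+1} = q_n + h·q'.
0.000000: (2.000000, 1.660000); f=(1.109000, -0.191000) → (2.121990, 1.638990)
(p(0.11), q(0.11)) ≈ (2.1220, 1.6390)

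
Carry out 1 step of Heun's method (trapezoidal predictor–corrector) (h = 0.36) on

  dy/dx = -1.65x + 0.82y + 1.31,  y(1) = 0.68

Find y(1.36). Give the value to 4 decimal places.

0.6630

Heun: k1 = f(x_n, y_n); k2 = f(x_n + h, y_n + h·k1); y_{n+1} = y_n + (h/2)·(k1 + k2).
x=1.000000, y=0.680000:
  k1 = f(1.000000, 0.680000) = 0.217600
  k2 = f(1.360000, 0.758336) = -0.312164
  y ← 0.680000 + (0.36/2)·(0.217600 + (-0.312164)) = 0.662978
y(1.36) ≈ 0.6630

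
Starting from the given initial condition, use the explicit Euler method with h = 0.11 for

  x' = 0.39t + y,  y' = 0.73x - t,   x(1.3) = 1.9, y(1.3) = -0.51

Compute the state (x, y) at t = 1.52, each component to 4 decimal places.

1.9051, -0.5030

Euler on (x,y): x_{n+1} = x_n + h·x', y_{n+1} = y_n + h·y'.
1.300000: (1.900000, -0.510000); f=(-0.003000, 0.087000) → (1.899670, -0.500430)
1.410000: (1.899670, -0.500430); f=(0.049470, -0.023241) → (1.905112, -0.502986)
(x(1.52), y(1.52)) ≈ (1.9051, -0.5030)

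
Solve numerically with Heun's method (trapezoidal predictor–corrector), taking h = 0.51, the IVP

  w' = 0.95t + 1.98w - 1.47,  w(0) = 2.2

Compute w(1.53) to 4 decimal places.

Heun: k1 = f(t_n, w_n); k2 = f(t_n + h, w_n + h·k1); w_{n+1} = w_n + (h/2)·(k1 + k2).
t=0.000000, w=2.200000:
  k1 = f(0.000000, 2.200000) = 2.886000
  k2 = f(0.510000, 3.671860) = 6.284783
  w ← 2.200000 + (0.51/2)·(2.886000 + 6.284783) = 4.538550
t=0.510000, w=4.538550:
  k1 = f(0.510000, 4.538550) = 8.000828
  k2 = f(1.020000, 8.618972) = 16.564565
  w ← 4.538550 + (0.51/2)·(8.000828 + 16.564565) = 10.802725
t=1.020000, w=10.802725:
  k1 = f(1.020000, 10.802725) = 20.888395
  k2 = f(1.530000, 21.455806) = 42.465996
  w ← 10.802725 + (0.51/2)·(20.888395 + 42.465996) = 26.958095
w(1.53) ≈ 26.9581

26.9581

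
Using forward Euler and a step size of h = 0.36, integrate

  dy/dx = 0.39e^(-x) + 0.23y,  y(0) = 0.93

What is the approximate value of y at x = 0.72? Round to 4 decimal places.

1.3404

Euler: y_{n+1} = y_n + h·f(x_n, y_n).
x=0.000000, y=0.930000: f=0.603900 → y ← 0.930000 + 0.36·0.603900 = 1.147404
x=0.360000, y=1.147404: f=0.535997 → y ← 1.147404 + 0.36·0.535997 = 1.340363
y(0.72) ≈ 1.3404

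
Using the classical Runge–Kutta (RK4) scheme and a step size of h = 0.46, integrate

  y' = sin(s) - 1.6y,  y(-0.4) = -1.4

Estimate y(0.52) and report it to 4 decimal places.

RK4: k1 = f(s_n, y_n); k2 = f(s_n + h/2, y_n + (h/2)·k1); k3 = f(s_n + h/2, y_n + (h/2)·k2); k4 = f(s_n + h, y_n + h·k3); y_{n+1} = y_n + (h/6)·(k1 + 2k2 + 2k3 + k4).
s=-0.400000, y=-1.400000:
  k1 = f(-0.400000, -1.400000) = 1.850582
  k2 = f(-0.170000, -0.974366) = 1.389804
  k3 = f(-0.170000, -1.080345) = 1.559370
  k4 = f(0.060000, -0.682690) = 1.152268
  y ← -1.400000 + (0.46/6)·(k1 + 2k2 + 2k3 + k4) = -0.717575
s=0.060000, y=-0.717575:
  k1 = f(0.060000, -0.717575) = 1.208084
  k2 = f(0.290000, -0.439716) = 0.989497
  k3 = f(0.290000, -0.489991) = 1.069937
  k4 = f(0.520000, -0.225404) = 0.857526
  y ← -0.717575 + (0.46/6)·(k1 + 2k2 + 2k3 + k4) = -0.243432
y(0.52) ≈ -0.2434

-0.2434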